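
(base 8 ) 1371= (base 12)535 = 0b1011111001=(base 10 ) 761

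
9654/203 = 47 + 113/203 = 47.56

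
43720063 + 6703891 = 50423954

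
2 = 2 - 0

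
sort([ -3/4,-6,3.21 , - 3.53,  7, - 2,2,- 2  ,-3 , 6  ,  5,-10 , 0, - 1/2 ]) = [ -10, - 6, - 3.53, - 3,-2, - 2, - 3/4,- 1/2,0,  2, 3.21, 5, 6,7] 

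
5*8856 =44280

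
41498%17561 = 6376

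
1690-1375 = 315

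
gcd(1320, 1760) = 440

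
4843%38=17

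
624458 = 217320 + 407138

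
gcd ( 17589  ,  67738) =11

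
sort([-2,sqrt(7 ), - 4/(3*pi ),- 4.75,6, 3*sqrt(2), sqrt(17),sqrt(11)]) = [- 4.75, - 2, - 4/(3*pi)  ,  sqrt( 7),sqrt( 11),sqrt(17), 3*sqrt(2 ), 6]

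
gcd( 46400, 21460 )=580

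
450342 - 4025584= - 3575242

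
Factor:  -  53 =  - 53^1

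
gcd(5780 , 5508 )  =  68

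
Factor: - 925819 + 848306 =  - 77513 = - 77513^1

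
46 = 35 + 11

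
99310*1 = 99310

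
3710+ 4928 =8638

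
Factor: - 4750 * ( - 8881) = 42184750 = 2^1*5^3 * 19^1 * 83^1*107^1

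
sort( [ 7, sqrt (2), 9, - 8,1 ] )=[ - 8,1,sqrt ( 2),7, 9 ]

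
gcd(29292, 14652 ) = 12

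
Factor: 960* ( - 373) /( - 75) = 2^6 * 5^( - 1) * 373^1 = 23872/5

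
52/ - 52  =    -  1 + 0/1 = -1.00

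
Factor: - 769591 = -769591^1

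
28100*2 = 56200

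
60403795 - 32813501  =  27590294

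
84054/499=84054/499 = 168.44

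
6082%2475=1132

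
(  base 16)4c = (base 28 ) 2k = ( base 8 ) 114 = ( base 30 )2g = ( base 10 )76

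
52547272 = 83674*628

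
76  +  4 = 80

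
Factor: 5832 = 2^3*3^6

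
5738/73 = 5738/73 = 78.60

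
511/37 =511/37 = 13.81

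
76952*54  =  4155408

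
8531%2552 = 875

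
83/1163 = 83/1163 = 0.07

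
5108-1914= 3194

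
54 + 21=75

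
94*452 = 42488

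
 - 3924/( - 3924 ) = 1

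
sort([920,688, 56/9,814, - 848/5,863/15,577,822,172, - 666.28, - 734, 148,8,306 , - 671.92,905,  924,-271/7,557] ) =[ - 734, - 671.92, - 666.28,  -  848/5, - 271/7,56/9,8,863/15,148,  172, 306, 557,577,688, 814,  822,905,920, 924]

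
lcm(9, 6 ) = 18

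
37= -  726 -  - 763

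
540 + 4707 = 5247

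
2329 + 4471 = 6800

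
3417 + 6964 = 10381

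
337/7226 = 337/7226 = 0.05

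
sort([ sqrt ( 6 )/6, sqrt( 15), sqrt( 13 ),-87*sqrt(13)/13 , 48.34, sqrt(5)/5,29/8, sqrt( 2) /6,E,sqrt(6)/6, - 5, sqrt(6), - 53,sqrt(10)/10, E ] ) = [  -  53 , - 87*sqrt ( 13) /13 ,-5,sqrt(2) /6, sqrt( 10 ) /10, sqrt(6) /6, sqrt( 6 )/6, sqrt( 5 ) /5,sqrt(6 ),E, E, sqrt(13), 29/8, sqrt(15), 48.34 ] 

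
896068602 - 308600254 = 587468348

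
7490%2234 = 788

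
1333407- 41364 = 1292043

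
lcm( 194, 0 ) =0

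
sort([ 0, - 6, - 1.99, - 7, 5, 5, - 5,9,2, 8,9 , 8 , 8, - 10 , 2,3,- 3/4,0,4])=[ - 10 , - 7, - 6,  -  5, - 1.99, - 3/4 , 0,0 , 2 , 2 , 3,4, 5,5,8, 8,  8, 9 , 9 ] 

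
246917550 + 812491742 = 1059409292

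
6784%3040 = 704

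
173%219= 173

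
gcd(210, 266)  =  14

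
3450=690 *5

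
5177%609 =305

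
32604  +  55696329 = 55728933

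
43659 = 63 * 693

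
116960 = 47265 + 69695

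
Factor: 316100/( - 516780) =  - 3^( - 4 )*5^1  *11^( - 1)*109^1 = -545/891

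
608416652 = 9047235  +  599369417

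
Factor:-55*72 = -3960 = -  2^3*3^2*5^1*11^1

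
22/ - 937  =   - 1 + 915/937 = - 0.02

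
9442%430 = 412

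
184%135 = 49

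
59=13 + 46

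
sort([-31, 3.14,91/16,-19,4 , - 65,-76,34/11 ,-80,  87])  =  [ - 80, - 76, - 65 ,-31, - 19,34/11, 3.14,  4,91/16, 87]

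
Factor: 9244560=2^4*3^1*5^1*13^1*2963^1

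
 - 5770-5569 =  - 11339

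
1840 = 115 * 16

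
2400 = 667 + 1733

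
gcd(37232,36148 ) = 4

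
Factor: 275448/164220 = 998/595 = 2^1*5^( - 1) * 7^( - 1 )*17^( - 1 )*499^1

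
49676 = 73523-23847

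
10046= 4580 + 5466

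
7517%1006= 475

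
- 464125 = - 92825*5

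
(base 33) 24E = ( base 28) 2R0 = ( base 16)914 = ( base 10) 2324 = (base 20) 5G4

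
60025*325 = 19508125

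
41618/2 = 20809 = 20809.00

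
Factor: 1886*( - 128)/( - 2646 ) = 2^7*3^(-3) * 7^( - 2) * 23^1*41^1 =120704/1323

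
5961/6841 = 5961/6841 = 0.87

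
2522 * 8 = 20176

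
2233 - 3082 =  - 849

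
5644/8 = 705 + 1/2 = 705.50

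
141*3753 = 529173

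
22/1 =22 =22.00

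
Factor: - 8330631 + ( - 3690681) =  - 12021312= - 2^6*3^1*17^1*29^1*127^1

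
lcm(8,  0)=0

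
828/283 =2 + 262/283 = 2.93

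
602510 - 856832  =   - 254322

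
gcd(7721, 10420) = 1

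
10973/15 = 731 + 8/15 = 731.53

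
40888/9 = 40888/9  =  4543.11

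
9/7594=9/7594 = 0.00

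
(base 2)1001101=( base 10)77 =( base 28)2L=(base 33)2b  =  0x4D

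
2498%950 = 598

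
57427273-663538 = 56763735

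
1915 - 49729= -47814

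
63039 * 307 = 19352973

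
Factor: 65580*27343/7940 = 3^1*37^1*397^( - 1)*739^1*1093^1 = 89657697/397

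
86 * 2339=201154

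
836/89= 836/89 =9.39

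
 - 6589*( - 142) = 935638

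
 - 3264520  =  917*(  -  3560)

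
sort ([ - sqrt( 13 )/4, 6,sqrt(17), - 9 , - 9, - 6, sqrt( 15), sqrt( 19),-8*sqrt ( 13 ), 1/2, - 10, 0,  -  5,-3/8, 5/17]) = [ - 8 * sqrt(13 ), -10,  -  9,-9 , -6,- 5,  -  sqrt( 13)/4, - 3/8 , 0,5/17,1/2,sqrt( 15),sqrt ( 17 ),sqrt( 19), 6 ] 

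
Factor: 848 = 2^4*53^1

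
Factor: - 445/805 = -89/161 = -  7^ ( - 1)*23^(-1)*89^1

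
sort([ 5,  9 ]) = [ 5,9]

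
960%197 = 172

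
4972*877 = 4360444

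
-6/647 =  - 6/647 = - 0.01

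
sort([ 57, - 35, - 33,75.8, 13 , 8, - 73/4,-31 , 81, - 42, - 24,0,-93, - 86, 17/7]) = [ - 93, - 86,-42, - 35, - 33, - 31, - 24,-73/4,0,17/7, 8,  13 , 57, 75.8,81]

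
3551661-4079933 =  - 528272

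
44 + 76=120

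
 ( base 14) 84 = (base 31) 3N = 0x74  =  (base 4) 1310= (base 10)116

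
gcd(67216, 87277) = 1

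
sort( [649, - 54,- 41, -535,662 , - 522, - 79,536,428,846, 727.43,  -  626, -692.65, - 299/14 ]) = [ -692.65, - 626, - 535, - 522,-79, - 54, - 41, - 299/14 , 428, 536,  649, 662,727.43, 846 ] 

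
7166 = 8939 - 1773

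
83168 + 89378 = 172546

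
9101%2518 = 1547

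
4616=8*577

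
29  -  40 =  - 11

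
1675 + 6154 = 7829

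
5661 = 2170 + 3491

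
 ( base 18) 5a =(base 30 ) 3A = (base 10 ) 100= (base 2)1100100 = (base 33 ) 31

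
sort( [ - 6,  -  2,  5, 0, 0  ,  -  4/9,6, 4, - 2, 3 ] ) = [ - 6, -2, - 2 ,-4/9,0, 0,  3, 4,5,6 ]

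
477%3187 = 477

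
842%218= 188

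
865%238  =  151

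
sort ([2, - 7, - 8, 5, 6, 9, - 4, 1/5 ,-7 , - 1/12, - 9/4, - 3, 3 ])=[ - 8  ,-7, - 7, - 4,-3, - 9/4,  -  1/12,1/5 , 2, 3, 5 , 6, 9] 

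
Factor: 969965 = 5^1*  193993^1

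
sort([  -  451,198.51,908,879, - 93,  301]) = [ - 451,-93,198.51, 301, 879, 908]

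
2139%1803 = 336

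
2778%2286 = 492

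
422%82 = 12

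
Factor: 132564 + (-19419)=3^1*5^1*19^1*397^1  =  113145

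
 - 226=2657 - 2883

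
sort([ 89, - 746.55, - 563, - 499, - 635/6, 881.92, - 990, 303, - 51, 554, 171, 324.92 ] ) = [ - 990, - 746.55,-563, - 499,-635/6, - 51, 89 , 171, 303,324.92, 554, 881.92]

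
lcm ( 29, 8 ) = 232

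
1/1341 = 1/1341= 0.00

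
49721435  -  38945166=10776269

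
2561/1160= 2561/1160 = 2.21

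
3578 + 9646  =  13224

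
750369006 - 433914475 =316454531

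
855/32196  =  285/10732=0.03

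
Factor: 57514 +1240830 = 1298344 = 2^3*162293^1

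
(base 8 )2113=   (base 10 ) 1099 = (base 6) 5031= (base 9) 1451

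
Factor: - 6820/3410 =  - 2 = - 2^1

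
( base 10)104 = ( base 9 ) 125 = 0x68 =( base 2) 1101000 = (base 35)2Y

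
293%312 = 293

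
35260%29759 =5501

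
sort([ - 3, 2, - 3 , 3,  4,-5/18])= [ - 3,-3,  -  5/18 , 2, 3, 4] 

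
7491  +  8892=16383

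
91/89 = 91/89 = 1.02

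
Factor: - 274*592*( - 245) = 2^5*5^1*7^2*37^1*137^1 =39740960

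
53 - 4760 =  - 4707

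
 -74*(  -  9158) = 677692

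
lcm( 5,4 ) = 20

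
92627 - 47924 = 44703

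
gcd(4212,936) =468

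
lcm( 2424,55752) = 55752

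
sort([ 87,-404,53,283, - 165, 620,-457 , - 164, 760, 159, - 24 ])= [ - 457, - 404 , -165,- 164, - 24, 53,  87 , 159 , 283, 620 , 760]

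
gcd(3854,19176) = 94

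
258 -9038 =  - 8780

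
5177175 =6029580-852405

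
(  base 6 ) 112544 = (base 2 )10010111110000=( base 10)9712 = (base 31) a39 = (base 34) 8DM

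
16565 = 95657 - 79092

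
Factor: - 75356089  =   - 53^1*1421813^1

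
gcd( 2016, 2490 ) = 6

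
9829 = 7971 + 1858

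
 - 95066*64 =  -6084224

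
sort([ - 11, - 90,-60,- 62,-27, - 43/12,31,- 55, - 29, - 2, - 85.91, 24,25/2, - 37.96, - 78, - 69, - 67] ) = [ - 90,  -  85.91, - 78,-69,-67, - 62, - 60  ,-55 ,- 37.96, - 29, - 27, - 11,  -  43/12, - 2, 25/2, 24, 31 ] 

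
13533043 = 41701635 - 28168592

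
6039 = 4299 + 1740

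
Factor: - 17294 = -2^1*8647^1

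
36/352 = 9/88 = 0.10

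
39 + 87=126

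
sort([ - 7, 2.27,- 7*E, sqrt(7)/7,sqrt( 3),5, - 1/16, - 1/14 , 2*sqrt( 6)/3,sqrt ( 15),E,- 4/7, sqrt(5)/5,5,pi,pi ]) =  [ - 7*E, - 7 , - 4/7  , - 1/14,-1/16,sqrt(  7 )/7 , sqrt(5 ) /5,2 *sqrt (6)/3, sqrt( 3),2.27, E,  pi, pi,sqrt( 15),  5 , 5]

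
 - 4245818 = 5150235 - 9396053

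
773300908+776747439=1550048347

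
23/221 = 23/221  =  0.10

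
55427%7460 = 3207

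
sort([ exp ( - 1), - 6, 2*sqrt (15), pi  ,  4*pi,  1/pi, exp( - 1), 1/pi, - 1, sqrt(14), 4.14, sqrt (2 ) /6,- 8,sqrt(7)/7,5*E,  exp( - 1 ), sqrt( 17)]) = [ - 8,-6,-1, sqrt(2 )/6,1/pi, 1/pi, exp(-1) , exp(-1 ), exp( - 1),sqrt( 7)/7, pi, sqrt(14), sqrt(17), 4.14,2*sqrt(15 ), 4 * pi, 5*E]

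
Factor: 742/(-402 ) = - 3^( - 1)*7^1*53^1*67^( - 1) =- 371/201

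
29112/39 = 9704/13  =  746.46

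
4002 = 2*2001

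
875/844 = 875/844 = 1.04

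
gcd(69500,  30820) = 20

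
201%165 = 36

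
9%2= 1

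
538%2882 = 538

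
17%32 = 17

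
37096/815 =45  +  421/815 = 45.52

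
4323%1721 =881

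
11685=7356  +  4329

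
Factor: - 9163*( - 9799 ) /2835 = 3^(  -  4)*5^( - 1 )*7^1*11^1*17^1*41^1*239^1 = 12826891/405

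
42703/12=42703/12 = 3558.58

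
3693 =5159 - 1466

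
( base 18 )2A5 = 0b1101000001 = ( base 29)SL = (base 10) 833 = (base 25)188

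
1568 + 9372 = 10940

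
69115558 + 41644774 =110760332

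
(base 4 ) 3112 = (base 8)326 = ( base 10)214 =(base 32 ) 6m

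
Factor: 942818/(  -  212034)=-471409/106017  =  - 3^(-1)*19^1*43^1* 577^1 * 35339^( - 1 ) 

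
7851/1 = 7851 = 7851.00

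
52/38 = 1 + 7/19 = 1.37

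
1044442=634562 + 409880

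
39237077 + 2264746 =41501823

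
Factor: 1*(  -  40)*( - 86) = 3440  =  2^4*5^1 * 43^1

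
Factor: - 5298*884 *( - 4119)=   19291056408 = 2^3*3^2*13^1*17^1*883^1*1373^1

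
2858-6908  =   - 4050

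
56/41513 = 56/41513= 0.00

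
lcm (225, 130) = 5850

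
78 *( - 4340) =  - 338520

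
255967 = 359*713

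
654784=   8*81848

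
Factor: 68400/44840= 90/59 = 2^1*3^2*5^1  *  59^(-1)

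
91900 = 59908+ 31992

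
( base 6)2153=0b111110101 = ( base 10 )501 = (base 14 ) 27B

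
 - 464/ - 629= 464/629=0.74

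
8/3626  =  4/1813 = 0.00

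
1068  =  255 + 813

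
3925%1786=353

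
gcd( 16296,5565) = 21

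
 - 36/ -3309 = 12/1103 = 0.01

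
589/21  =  589/21 = 28.05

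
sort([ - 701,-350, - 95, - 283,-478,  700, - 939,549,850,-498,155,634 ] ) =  [ - 939, - 701, - 498 ,-478,  -  350, - 283,-95, 155, 549,634,700, 850]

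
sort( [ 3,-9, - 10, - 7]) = [ - 10 , - 9, - 7, 3] 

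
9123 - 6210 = 2913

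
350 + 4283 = 4633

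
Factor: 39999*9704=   2^3 * 3^1*67^1 *199^1*1213^1 =388150296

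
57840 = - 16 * ( - 3615 ) 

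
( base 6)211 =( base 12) 67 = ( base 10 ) 79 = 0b1001111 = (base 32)2F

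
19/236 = 19/236 =0.08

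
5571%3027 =2544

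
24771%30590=24771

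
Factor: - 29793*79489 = -3^1*29^1*2741^1*9931^1 = - 2368215777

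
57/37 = 57/37  =  1.54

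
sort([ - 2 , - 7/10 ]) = [-2, - 7/10 ] 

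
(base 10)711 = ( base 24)15F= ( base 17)27E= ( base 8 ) 1307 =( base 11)597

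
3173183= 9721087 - 6547904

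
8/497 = 8/497 = 0.02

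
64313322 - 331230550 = - 266917228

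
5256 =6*876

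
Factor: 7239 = 3^1*19^1*127^1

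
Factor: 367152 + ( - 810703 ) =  - 443551=- 443551^1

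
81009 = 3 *27003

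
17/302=17/302 = 0.06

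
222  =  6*37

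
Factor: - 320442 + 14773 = - 7^1*13^1*3359^1 = - 305669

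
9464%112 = 56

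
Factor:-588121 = - 588121^1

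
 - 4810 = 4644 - 9454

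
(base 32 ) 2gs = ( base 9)3485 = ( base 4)220130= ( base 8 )5034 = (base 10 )2588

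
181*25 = 4525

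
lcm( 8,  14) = 56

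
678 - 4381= - 3703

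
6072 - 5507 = 565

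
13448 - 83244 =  - 69796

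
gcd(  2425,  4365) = 485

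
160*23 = 3680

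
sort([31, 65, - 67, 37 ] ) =[ - 67, 31, 37 , 65] 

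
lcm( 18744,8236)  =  543576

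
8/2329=8/2329 = 0.00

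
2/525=2/525 = 0.00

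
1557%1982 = 1557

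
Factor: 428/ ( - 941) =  - 2^2*107^1*941^( - 1) 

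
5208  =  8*651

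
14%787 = 14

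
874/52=437/26 = 16.81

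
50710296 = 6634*7644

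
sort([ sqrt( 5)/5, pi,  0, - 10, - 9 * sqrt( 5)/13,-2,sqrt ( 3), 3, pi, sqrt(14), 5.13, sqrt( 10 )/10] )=[-10,  -  2, - 9 *sqrt( 5 )/13,0,sqrt (10 ) /10, sqrt( 5 )/5, sqrt(3 ), 3, pi, pi , sqrt(14),5.13 ] 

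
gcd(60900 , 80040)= 1740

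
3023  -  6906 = -3883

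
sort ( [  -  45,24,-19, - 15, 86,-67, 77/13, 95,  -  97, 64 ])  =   [-97,-67, - 45,- 19,  -  15, 77/13, 24, 64,86,95 ]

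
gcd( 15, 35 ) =5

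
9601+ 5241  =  14842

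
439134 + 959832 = 1398966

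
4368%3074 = 1294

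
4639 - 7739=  - 3100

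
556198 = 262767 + 293431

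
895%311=273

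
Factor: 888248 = 2^3*111031^1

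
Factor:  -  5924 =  - 2^2*1481^1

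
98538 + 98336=196874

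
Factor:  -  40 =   -  2^3*  5^1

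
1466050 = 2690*545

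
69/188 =69/188 = 0.37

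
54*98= 5292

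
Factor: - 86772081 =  - 3^1*11^1*2629457^1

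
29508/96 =2459/8 = 307.38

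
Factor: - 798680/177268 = -2^1*5^1*7^( - 1)*13^( - 1 )*41^1 = - 410/91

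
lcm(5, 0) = 0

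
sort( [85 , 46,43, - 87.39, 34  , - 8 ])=[ - 87.39, - 8,  34, 43, 46,  85 ] 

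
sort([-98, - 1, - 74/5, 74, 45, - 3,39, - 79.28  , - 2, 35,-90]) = [ - 98, - 90, - 79.28,-74/5, - 3, - 2, - 1, 35, 39,45, 74 ]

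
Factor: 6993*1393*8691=3^4*7^2 * 37^1 * 199^1*2897^1 = 84661195059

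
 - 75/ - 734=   75/734 = 0.10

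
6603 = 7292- 689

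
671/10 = 671/10 = 67.10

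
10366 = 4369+5997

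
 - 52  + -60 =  - 112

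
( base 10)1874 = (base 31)1TE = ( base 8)3522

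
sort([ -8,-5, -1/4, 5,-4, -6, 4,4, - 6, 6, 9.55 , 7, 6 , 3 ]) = [ - 8, - 6, - 6,-5, - 4, - 1/4, 3, 4,  4, 5,6,6 , 7 , 9.55 ] 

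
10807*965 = 10428755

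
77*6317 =486409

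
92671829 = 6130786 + 86541043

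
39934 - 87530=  - 47596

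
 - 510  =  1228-1738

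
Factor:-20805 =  -3^1* 5^1*19^1* 73^1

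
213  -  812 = - 599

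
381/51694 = 381/51694  =  0.01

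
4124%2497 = 1627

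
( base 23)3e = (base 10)83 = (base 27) 32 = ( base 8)123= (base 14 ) 5d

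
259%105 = 49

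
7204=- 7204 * ( - 1 )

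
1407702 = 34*41403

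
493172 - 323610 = 169562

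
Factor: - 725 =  - 5^2 * 29^1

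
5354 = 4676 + 678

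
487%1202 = 487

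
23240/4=5810 = 5810.00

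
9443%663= 161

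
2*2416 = 4832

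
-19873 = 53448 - 73321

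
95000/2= 47500 =47500.00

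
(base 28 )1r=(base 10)55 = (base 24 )27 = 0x37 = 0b110111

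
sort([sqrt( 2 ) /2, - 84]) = [ - 84, sqrt( 2) /2 ] 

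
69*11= 759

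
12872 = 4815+8057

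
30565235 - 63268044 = - 32702809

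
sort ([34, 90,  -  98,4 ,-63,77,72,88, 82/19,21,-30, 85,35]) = [-98, - 63, - 30,4,82/19 , 21, 34,35,72,77,85,88  ,  90 ] 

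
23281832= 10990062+12291770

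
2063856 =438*4712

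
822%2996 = 822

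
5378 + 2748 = 8126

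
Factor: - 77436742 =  -2^1*19^1*2037809^1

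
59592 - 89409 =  - 29817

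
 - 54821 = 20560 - 75381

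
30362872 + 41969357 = 72332229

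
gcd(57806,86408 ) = 14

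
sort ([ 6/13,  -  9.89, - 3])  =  [ - 9.89, - 3,  6/13] 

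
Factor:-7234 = -2^1*3617^1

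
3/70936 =3/70936 = 0.00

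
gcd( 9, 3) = 3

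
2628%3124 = 2628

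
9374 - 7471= 1903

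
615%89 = 81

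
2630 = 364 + 2266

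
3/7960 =3/7960 = 0.00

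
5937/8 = 742 + 1/8 = 742.12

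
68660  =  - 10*( - 6866 )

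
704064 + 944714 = 1648778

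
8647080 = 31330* 276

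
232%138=94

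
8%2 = 0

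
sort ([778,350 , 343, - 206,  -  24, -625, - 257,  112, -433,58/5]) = [  -  625, - 433,-257, -206 ,-24 , 58/5,112,343, 350,778]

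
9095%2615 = 1250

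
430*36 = 15480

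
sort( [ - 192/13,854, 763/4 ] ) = [ - 192/13,763/4,  854]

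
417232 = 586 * 712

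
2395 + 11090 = 13485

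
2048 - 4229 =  - 2181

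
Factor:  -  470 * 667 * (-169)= 52979810 = 2^1*5^1*13^2 * 23^1*29^1*47^1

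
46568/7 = 46568/7 = 6652.57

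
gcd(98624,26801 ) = 1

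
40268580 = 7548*5335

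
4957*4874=24160418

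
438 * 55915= 24490770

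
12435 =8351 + 4084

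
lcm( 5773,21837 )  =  502251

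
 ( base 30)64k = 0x15a4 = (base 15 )1995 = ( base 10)5540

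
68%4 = 0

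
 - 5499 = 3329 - 8828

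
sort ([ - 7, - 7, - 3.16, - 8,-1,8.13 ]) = [ - 8, - 7, - 7 , - 3.16, - 1 , 8.13]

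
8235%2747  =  2741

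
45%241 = 45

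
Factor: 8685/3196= 2^( - 2)* 3^2 * 5^1*17^( - 1)*47^( - 1 ) * 193^1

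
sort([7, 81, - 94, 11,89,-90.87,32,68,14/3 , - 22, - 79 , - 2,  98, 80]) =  [ - 94, - 90.87, -79,-22,-2,14/3,  7,11,  32, 68, 80 , 81,89,98 ] 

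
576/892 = 144/223 = 0.65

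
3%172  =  3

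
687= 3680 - 2993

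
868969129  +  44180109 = 913149238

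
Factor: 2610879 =3^1*919^1*947^1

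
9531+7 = 9538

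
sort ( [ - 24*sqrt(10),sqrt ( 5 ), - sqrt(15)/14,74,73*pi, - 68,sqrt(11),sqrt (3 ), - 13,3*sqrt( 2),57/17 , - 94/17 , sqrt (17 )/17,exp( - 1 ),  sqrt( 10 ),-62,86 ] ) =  [ - 24*sqrt( 10 ), - 68,-62, - 13 , - 94/17, - sqrt(15 )/14, sqrt (17)/17,exp( - 1) , sqrt(3),  sqrt( 5),sqrt ( 10 ),sqrt(11),57/17,3*sqrt (2), 74,86,73*pi] 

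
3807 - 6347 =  - 2540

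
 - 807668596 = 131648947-939317543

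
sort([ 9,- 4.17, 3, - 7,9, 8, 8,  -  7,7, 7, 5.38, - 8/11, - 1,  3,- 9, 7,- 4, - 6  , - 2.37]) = [ - 9,- 7, - 7, - 6,-4.17, - 4,- 2.37,- 1, - 8/11, 3,  3, 5.38, 7,7, 7, 8, 8,9 , 9]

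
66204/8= 8275 + 1/2 = 8275.50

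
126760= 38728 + 88032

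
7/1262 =7/1262 = 0.01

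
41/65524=41/65524 = 0.00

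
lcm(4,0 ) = 0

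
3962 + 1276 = 5238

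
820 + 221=1041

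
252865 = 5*50573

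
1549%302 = 39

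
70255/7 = 10036 + 3/7 = 10036.43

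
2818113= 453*6221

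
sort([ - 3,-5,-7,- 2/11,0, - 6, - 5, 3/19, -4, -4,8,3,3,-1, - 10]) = [-10 , - 7,  -  6, - 5,  -  5, - 4,- 4 , - 3,- 1,-2/11, 0, 3/19, 3, 3,8 ] 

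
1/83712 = 1/83712 = 0.00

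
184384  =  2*92192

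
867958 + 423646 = 1291604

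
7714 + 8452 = 16166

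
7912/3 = 7912/3 = 2637.33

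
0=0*406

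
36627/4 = 9156 + 3/4 = 9156.75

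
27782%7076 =6554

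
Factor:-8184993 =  - 3^1*2728331^1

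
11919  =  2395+9524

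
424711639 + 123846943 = 548558582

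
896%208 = 64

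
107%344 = 107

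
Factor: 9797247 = 3^3*109^1*3329^1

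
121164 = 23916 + 97248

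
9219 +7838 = 17057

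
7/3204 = 7/3204 = 0.00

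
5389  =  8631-3242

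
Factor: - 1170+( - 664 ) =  - 2^1  *  7^1*131^1 = - 1834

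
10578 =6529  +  4049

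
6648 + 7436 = 14084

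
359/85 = 359/85  =  4.22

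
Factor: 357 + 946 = 1303 = 1303^1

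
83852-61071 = 22781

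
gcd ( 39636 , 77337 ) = 9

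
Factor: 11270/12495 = 2^1*3^( - 1)*17^( - 1 ) * 23^1 = 46/51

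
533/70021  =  533/70021 = 0.01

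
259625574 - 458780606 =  - 199155032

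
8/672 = 1/84 = 0.01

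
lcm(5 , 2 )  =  10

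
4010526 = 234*17139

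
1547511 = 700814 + 846697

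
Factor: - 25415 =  - 5^1*13^1*17^1*23^1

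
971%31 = 10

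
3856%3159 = 697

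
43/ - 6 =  - 43/6  =  -7.17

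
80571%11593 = 11013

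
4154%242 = 40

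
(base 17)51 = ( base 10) 86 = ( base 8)126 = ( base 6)222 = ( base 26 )38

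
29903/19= 1573 + 16/19 =1573.84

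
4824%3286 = 1538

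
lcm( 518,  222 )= 1554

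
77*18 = 1386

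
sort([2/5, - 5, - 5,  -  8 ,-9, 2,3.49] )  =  [ - 9,- 8, -5, - 5 , 2/5,  2,3.49]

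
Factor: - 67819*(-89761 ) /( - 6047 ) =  -7^1*6047^( - 1)*12823^1 * 67819^1 = - 6087501259/6047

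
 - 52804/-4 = 13201+0/1 = 13201.00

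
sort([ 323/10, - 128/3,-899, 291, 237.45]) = [ - 899, -128/3 , 323/10,  237.45, 291] 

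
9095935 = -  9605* ( - 947 ) 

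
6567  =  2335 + 4232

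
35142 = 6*5857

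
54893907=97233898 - 42339991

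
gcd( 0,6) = 6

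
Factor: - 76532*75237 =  - 2^2*3^1*19^2 *31^1*53^1*809^1 = - 5758038084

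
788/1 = 788 = 788.00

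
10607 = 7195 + 3412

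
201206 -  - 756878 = 958084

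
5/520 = 1/104 = 0.01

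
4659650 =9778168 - 5118518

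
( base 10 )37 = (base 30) 17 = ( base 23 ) 1e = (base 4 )211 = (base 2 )100101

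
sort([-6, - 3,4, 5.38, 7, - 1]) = [ - 6,-3,  -  1, 4, 5.38,7]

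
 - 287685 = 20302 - 307987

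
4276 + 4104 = 8380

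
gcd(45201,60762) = 741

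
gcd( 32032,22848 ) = 224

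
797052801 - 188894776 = 608158025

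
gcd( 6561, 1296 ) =81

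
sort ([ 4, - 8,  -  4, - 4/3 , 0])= [ - 8, - 4, - 4/3, 0, 4 ] 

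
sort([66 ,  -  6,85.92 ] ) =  [ - 6, 66,85.92]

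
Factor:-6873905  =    -  5^1  *  97^1*14173^1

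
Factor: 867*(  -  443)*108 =-41480748 = -2^2*3^4*17^2 * 443^1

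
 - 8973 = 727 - 9700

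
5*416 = 2080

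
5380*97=521860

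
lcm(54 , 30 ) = 270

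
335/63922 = 335/63922=0.01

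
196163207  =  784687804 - 588524597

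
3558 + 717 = 4275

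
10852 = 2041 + 8811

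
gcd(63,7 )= 7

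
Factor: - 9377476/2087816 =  - 2^(  -  1)*499^( - 1 )*523^( - 1)*919^1*2551^1 = - 2344369/521954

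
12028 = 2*6014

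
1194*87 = 103878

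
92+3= 95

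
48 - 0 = 48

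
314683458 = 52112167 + 262571291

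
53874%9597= 5889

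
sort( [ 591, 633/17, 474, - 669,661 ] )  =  [ - 669, 633/17 , 474,591 , 661 ] 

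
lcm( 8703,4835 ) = 43515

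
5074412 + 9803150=14877562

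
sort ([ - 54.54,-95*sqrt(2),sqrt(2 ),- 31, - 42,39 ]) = [ - 95*sqrt( 2),-54.54, - 42, - 31,sqrt( 2 ), 39 ]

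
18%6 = 0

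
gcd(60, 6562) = 2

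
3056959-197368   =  2859591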